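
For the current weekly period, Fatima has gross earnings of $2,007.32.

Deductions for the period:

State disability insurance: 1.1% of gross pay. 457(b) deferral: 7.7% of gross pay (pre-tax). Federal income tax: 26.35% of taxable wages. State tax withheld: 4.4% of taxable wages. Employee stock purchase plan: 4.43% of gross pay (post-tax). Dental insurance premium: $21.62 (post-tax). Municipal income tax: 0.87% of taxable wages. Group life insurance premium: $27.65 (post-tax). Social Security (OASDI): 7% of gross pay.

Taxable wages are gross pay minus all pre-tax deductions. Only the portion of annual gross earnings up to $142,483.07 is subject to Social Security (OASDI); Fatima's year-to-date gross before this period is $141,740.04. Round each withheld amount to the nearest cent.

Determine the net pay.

$1,054.64

457(b) deferral: $2,007.32 × 0.077 = $154.56
Taxable wages = $2,007.32 − $154.56 = $1,852.76
Municipal income tax: $1,852.76 × 0.0087 = $16.12
Federal income tax: $1,852.76 × 0.2635 = $488.20
State tax withheld: $1,852.76 × 0.044 = $81.52
Social Security (OASDI): only $142,483.07 − $141,740.04 = $743.03 of this check is subject → $743.03 × 0.07 = $52.01
State disability insurance: $2,007.32 × 0.011 = $22.08
Employee stock purchase plan: $2,007.32 × 0.0443 = $88.92
Group life insurance premium: $27.65
Dental insurance premium: $21.62
Total deductions = $154.56 + $16.12 + $488.20 + $81.52 + $52.01 + $22.08 + $88.92 + $27.65 + $21.62 = $952.68
Net pay = $2,007.32 − $952.68 = $1,054.64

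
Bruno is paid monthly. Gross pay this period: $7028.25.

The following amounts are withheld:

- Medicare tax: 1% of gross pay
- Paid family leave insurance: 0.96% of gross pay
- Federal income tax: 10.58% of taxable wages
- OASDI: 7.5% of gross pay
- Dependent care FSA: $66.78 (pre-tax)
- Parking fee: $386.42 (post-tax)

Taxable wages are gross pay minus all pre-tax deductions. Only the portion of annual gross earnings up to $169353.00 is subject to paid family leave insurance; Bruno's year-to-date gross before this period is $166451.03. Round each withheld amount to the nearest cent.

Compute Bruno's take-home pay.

Dependent care FSA: $66.78
Taxable wages = $7028.25 − $66.78 = $6961.47
Federal income tax: $6961.47 × 0.1058 = $736.52
Paid family leave insurance: only $169353.00 − $166451.03 = $2901.97 of this check is subject → $2901.97 × 0.0096 = $27.86
Medicare tax: $7028.25 × 0.01 = $70.28
OASDI: $7028.25 × 0.075 = $527.12
Parking fee: $386.42
Total deductions = $66.78 + $736.52 + $27.86 + $70.28 + $527.12 + $386.42 = $1814.98
Net pay = $7028.25 − $1814.98 = $5213.27

$5213.27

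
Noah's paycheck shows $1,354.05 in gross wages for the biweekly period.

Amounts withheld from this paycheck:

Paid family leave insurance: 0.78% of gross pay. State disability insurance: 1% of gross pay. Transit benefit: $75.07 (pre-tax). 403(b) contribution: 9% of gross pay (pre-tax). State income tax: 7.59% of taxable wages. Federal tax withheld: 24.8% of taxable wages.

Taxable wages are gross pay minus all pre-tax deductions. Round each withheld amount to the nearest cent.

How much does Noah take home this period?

403(b) contribution: $1,354.05 × 0.09 = $121.86
Transit benefit: $75.07
Pre-tax total = $121.86 + $75.07 = $196.93
Taxable wages = $1,354.05 − $196.93 = $1,157.12
State income tax: $1,157.12 × 0.0759 = $87.83
Federal tax withheld: $1,157.12 × 0.248 = $286.97
Paid family leave insurance: $1,354.05 × 0.0078 = $10.56
State disability insurance: $1,354.05 × 0.01 = $13.54
Total deductions = $121.86 + $75.07 + $87.83 + $286.97 + $10.56 + $13.54 = $595.83
Net pay = $1,354.05 − $595.83 = $758.22

$758.22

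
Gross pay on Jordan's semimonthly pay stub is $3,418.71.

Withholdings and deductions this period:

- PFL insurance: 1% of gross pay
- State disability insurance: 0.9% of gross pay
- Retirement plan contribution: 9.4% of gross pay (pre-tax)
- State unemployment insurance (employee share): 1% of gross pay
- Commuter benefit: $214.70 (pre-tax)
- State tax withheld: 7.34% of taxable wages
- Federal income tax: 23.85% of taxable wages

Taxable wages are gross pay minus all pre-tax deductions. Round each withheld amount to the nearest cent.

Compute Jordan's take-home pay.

Commuter benefit: $214.70
Retirement plan contribution: $3,418.71 × 0.094 = $321.36
Pre-tax total = $214.70 + $321.36 = $536.06
Taxable wages = $3,418.71 − $536.06 = $2,882.65
Federal income tax: $2,882.65 × 0.2385 = $687.51
State tax withheld: $2,882.65 × 0.0734 = $211.59
State disability insurance: $3,418.71 × 0.009 = $30.77
PFL insurance: $3,418.71 × 0.01 = $34.19
State unemployment insurance (employee share): $3,418.71 × 0.01 = $34.19
Total deductions = $214.70 + $321.36 + $687.51 + $211.59 + $30.77 + $34.19 + $34.19 = $1,534.31
Net pay = $3,418.71 − $1,534.31 = $1,884.40

$1,884.40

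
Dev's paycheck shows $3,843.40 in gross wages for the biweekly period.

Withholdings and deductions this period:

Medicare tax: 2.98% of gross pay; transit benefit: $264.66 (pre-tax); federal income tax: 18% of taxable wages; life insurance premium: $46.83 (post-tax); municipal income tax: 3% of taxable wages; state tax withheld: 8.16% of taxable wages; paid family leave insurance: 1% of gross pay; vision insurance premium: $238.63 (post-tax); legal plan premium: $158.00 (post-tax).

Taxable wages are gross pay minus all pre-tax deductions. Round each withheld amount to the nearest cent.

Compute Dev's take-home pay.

$1,938.76

Transit benefit: $264.66
Taxable wages = $3,843.40 − $264.66 = $3,578.74
State tax withheld: $3,578.74 × 0.0816 = $292.03
Federal income tax: $3,578.74 × 0.18 = $644.17
Municipal income tax: $3,578.74 × 0.03 = $107.36
Medicare tax: $3,843.40 × 0.0298 = $114.53
Paid family leave insurance: $3,843.40 × 0.01 = $38.43
Vision insurance premium: $238.63
Life insurance premium: $46.83
Legal plan premium: $158.00
Total deductions = $264.66 + $292.03 + $644.17 + $107.36 + $114.53 + $38.43 + $238.63 + $46.83 + $158.00 = $1,904.64
Net pay = $3,843.40 − $1,904.64 = $1,938.76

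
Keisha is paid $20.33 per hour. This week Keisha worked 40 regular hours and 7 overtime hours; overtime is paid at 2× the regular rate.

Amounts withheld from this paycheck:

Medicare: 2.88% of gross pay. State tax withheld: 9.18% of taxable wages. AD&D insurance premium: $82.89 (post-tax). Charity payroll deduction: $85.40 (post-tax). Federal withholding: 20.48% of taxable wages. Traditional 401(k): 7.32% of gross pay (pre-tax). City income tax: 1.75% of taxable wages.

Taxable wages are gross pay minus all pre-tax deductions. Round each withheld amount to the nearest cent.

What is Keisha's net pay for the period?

Regular pay: 40 × $20.33 = $813.20
Overtime pay: 7 × $20.33 × 2 = $284.62
Gross pay = $813.20 + $284.62 = $1,097.82
Traditional 401(k): $1,097.82 × 0.0732 = $80.36
Taxable wages = $1,097.82 − $80.36 = $1,017.46
State tax withheld: $1,017.46 × 0.0918 = $93.40
City income tax: $1,017.46 × 0.0175 = $17.81
Federal withholding: $1,017.46 × 0.2048 = $208.38
Medicare: $1,097.82 × 0.0288 = $31.62
AD&D insurance premium: $82.89
Charity payroll deduction: $85.40
Total deductions = $80.36 + $93.40 + $17.81 + $208.38 + $31.62 + $82.89 + $85.40 = $599.86
Net pay = $1,097.82 − $599.86 = $497.96

$497.96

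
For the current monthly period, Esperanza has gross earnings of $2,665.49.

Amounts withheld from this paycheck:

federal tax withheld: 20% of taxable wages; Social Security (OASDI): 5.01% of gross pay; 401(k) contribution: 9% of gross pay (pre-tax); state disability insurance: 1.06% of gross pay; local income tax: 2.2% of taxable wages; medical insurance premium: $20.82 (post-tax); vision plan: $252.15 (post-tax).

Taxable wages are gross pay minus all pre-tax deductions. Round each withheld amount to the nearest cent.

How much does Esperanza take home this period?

401(k) contribution: $2,665.49 × 0.09 = $239.89
Taxable wages = $2,665.49 − $239.89 = $2,425.60
Local income tax: $2,425.60 × 0.022 = $53.36
Federal tax withheld: $2,425.60 × 0.2 = $485.12
State disability insurance: $2,665.49 × 0.0106 = $28.25
Social Security (OASDI): $2,665.49 × 0.0501 = $133.54
Vision plan: $252.15
Medical insurance premium: $20.82
Total deductions = $239.89 + $53.36 + $485.12 + $28.25 + $133.54 + $252.15 + $20.82 = $1,213.13
Net pay = $2,665.49 − $1,213.13 = $1,452.36

$1,452.36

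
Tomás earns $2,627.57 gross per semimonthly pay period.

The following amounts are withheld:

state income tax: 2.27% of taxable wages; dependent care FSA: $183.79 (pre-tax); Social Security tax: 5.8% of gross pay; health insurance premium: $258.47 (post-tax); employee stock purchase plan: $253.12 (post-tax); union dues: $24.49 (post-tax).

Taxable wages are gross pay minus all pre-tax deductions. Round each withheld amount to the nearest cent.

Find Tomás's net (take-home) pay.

$1,699.83

Dependent care FSA: $183.79
Taxable wages = $2,627.57 − $183.79 = $2,443.78
State income tax: $2,443.78 × 0.0227 = $55.47
Social Security tax: $2,627.57 × 0.058 = $152.40
Health insurance premium: $258.47
Union dues: $24.49
Employee stock purchase plan: $253.12
Total deductions = $183.79 + $55.47 + $152.40 + $258.47 + $24.49 + $253.12 = $927.74
Net pay = $2,627.57 − $927.74 = $1,699.83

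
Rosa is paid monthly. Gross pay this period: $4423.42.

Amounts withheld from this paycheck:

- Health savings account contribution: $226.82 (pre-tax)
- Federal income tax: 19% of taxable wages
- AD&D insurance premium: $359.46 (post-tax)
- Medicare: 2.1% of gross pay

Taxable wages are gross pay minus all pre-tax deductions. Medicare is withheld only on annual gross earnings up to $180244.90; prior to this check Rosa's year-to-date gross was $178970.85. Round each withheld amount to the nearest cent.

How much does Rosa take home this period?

$3013.03

Health savings account contribution: $226.82
Taxable wages = $4423.42 − $226.82 = $4196.60
Federal income tax: $4196.60 × 0.19 = $797.35
Medicare: only $180244.90 − $178970.85 = $1274.05 of this check is subject → $1274.05 × 0.021 = $26.76
AD&D insurance premium: $359.46
Total deductions = $226.82 + $797.35 + $26.76 + $359.46 = $1410.39
Net pay = $4423.42 − $1410.39 = $3013.03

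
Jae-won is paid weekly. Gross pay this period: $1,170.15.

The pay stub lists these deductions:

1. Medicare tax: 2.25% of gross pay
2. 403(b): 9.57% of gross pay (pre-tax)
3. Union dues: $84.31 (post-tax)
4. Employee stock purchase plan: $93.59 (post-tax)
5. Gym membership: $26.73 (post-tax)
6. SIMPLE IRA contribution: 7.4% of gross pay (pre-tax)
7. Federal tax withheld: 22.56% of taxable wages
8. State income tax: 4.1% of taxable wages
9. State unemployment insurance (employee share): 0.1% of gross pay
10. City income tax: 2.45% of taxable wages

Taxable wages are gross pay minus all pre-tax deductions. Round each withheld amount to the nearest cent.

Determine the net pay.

SIMPLE IRA contribution: $1,170.15 × 0.074 = $86.59
403(b): $1,170.15 × 0.0957 = $111.98
Pre-tax total = $86.59 + $111.98 = $198.57
Taxable wages = $1,170.15 − $198.57 = $971.58
City income tax: $971.58 × 0.0245 = $23.80
State income tax: $971.58 × 0.041 = $39.83
Federal tax withheld: $971.58 × 0.2256 = $219.19
State unemployment insurance (employee share): $1,170.15 × 0.001 = $1.17
Medicare tax: $1,170.15 × 0.0225 = $26.33
Employee stock purchase plan: $93.59
Gym membership: $26.73
Union dues: $84.31
Total deductions = $86.59 + $111.98 + $23.80 + $39.83 + $219.19 + $1.17 + $26.33 + $93.59 + $26.73 + $84.31 = $713.52
Net pay = $1,170.15 − $713.52 = $456.63

$456.63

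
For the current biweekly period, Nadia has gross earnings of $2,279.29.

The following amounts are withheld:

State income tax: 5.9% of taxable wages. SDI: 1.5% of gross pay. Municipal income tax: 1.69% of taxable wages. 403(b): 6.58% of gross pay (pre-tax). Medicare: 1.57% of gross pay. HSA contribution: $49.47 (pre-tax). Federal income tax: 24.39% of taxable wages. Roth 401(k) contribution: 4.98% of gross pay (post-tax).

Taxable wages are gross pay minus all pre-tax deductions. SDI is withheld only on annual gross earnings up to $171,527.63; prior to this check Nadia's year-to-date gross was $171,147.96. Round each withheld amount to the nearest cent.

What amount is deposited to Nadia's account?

$1,259.72

HSA contribution: $49.47
403(b): $2,279.29 × 0.0658 = $149.98
Pre-tax total = $49.47 + $149.98 = $199.45
Taxable wages = $2,279.29 − $199.45 = $2,079.84
Municipal income tax: $2,079.84 × 0.0169 = $35.15
Federal income tax: $2,079.84 × 0.2439 = $507.27
State income tax: $2,079.84 × 0.059 = $122.71
Medicare: $2,279.29 × 0.0157 = $35.78
SDI: only $171,527.63 − $171,147.96 = $379.67 of this check is subject → $379.67 × 0.015 = $5.70
Roth 401(k) contribution: $2,279.29 × 0.0498 = $113.51
Total deductions = $49.47 + $149.98 + $35.15 + $507.27 + $122.71 + $35.78 + $5.70 + $113.51 = $1,019.57
Net pay = $2,279.29 − $1,019.57 = $1,259.72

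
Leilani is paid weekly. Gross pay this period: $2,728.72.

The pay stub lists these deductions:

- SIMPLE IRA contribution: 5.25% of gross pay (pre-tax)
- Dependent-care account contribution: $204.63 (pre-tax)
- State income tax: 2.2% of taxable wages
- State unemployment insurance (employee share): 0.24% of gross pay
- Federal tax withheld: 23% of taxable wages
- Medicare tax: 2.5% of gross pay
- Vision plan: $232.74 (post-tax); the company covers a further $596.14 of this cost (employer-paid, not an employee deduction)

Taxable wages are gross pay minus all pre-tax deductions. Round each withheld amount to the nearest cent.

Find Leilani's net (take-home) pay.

$1,473.35

SIMPLE IRA contribution: $2,728.72 × 0.0525 = $143.26
Dependent-care account contribution: $204.63
Pre-tax total = $143.26 + $204.63 = $347.89
Taxable wages = $2,728.72 − $347.89 = $2,380.83
Federal tax withheld: $2,380.83 × 0.23 = $547.59
State income tax: $2,380.83 × 0.022 = $52.38
State unemployment insurance (employee share): $2,728.72 × 0.0024 = $6.55
Medicare tax: $2,728.72 × 0.025 = $68.22
Vision plan: $232.74
(Employer's $596.14 toward vision plan is not withheld from the employee.)
Total deductions = $143.26 + $204.63 + $547.59 + $52.38 + $6.55 + $68.22 + $232.74 = $1,255.37
Net pay = $2,728.72 − $1,255.37 = $1,473.35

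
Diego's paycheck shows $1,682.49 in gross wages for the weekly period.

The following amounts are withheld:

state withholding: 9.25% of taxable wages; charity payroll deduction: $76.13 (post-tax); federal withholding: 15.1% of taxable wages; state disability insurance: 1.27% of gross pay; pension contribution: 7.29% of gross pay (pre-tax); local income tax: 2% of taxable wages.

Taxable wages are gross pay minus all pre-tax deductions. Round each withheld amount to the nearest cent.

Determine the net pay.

Pension contribution: $1,682.49 × 0.0729 = $122.65
Taxable wages = $1,682.49 − $122.65 = $1,559.84
State withholding: $1,559.84 × 0.0925 = $144.29
Local income tax: $1,559.84 × 0.02 = $31.20
Federal withholding: $1,559.84 × 0.151 = $235.54
State disability insurance: $1,682.49 × 0.0127 = $21.37
Charity payroll deduction: $76.13
Total deductions = $122.65 + $144.29 + $31.20 + $235.54 + $21.37 + $76.13 = $631.18
Net pay = $1,682.49 − $631.18 = $1,051.31

$1,051.31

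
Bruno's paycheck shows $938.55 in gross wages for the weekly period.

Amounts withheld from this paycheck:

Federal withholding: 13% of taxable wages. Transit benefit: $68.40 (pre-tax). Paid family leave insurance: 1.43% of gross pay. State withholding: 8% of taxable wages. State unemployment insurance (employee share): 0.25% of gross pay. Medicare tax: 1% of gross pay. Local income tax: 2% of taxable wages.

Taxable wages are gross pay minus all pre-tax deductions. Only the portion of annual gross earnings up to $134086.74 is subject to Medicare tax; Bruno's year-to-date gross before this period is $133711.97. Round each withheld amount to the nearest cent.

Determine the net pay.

$650.50

Transit benefit: $68.40
Taxable wages = $938.55 − $68.40 = $870.15
Federal withholding: $870.15 × 0.13 = $113.12
State withholding: $870.15 × 0.08 = $69.61
Local income tax: $870.15 × 0.02 = $17.40
State unemployment insurance (employee share): $938.55 × 0.0025 = $2.35
Medicare tax: only $134086.74 − $133711.97 = $374.77 of this check is subject → $374.77 × 0.01 = $3.75
Paid family leave insurance: $938.55 × 0.0143 = $13.42
Total deductions = $68.40 + $113.12 + $69.61 + $17.40 + $2.35 + $3.75 + $13.42 = $288.05
Net pay = $938.55 − $288.05 = $650.50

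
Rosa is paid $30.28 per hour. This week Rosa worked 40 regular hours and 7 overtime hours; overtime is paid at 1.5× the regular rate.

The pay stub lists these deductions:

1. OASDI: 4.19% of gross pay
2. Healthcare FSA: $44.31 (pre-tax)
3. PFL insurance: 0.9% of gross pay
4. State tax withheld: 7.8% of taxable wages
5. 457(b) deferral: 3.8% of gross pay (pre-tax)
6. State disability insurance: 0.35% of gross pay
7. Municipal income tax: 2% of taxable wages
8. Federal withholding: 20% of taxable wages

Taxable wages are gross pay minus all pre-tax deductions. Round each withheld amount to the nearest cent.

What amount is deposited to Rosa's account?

Regular pay: 40 × $30.28 = $1,211.20
Overtime pay: 7 × $30.28 × 1.5 = $317.94
Gross pay = $1,211.20 + $317.94 = $1,529.14
457(b) deferral: $1,529.14 × 0.038 = $58.11
Healthcare FSA: $44.31
Pre-tax total = $58.11 + $44.31 = $102.42
Taxable wages = $1,529.14 − $102.42 = $1,426.72
State tax withheld: $1,426.72 × 0.078 = $111.28
Federal withholding: $1,426.72 × 0.2 = $285.34
Municipal income tax: $1,426.72 × 0.02 = $28.53
OASDI: $1,529.14 × 0.0419 = $64.07
State disability insurance: $1,529.14 × 0.0035 = $5.35
PFL insurance: $1,529.14 × 0.009 = $13.76
Total deductions = $58.11 + $44.31 + $111.28 + $285.34 + $28.53 + $64.07 + $5.35 + $13.76 = $610.75
Net pay = $1,529.14 − $610.75 = $918.39

$918.39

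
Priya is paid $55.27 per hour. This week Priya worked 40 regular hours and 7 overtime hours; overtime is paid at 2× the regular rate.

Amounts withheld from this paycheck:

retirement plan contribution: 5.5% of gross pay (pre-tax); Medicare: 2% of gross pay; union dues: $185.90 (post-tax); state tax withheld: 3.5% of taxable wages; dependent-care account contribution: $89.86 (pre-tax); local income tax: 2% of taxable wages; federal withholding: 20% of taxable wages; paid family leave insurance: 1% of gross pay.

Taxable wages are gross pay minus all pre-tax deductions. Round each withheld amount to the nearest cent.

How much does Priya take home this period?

$1,758.84

Regular pay: 40 × $55.27 = $2,210.80
Overtime pay: 7 × $55.27 × 2 = $773.78
Gross pay = $2,210.80 + $773.78 = $2,984.58
Dependent-care account contribution: $89.86
Retirement plan contribution: $2,984.58 × 0.055 = $164.15
Pre-tax total = $89.86 + $164.15 = $254.01
Taxable wages = $2,984.58 − $254.01 = $2,730.57
Local income tax: $2,730.57 × 0.02 = $54.61
State tax withheld: $2,730.57 × 0.035 = $95.57
Federal withholding: $2,730.57 × 0.2 = $546.11
Medicare: $2,984.58 × 0.02 = $59.69
Paid family leave insurance: $2,984.58 × 0.01 = $29.85
Union dues: $185.90
Total deductions = $89.86 + $164.15 + $54.61 + $95.57 + $546.11 + $59.69 + $29.85 + $185.90 = $1,225.74
Net pay = $2,984.58 − $1,225.74 = $1,758.84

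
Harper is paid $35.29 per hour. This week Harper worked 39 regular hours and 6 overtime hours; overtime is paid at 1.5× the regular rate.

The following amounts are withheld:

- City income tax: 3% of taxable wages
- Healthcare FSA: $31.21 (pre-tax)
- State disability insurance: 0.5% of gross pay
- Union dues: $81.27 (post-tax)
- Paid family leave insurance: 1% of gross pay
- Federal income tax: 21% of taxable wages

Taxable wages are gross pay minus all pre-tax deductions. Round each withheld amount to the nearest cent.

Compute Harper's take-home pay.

$1,156.98

Regular pay: 39 × $35.29 = $1,376.31
Overtime pay: 6 × $35.29 × 1.5 = $317.61
Gross pay = $1,376.31 + $317.61 = $1,693.92
Healthcare FSA: $31.21
Taxable wages = $1,693.92 − $31.21 = $1,662.71
Federal income tax: $1,662.71 × 0.21 = $349.17
City income tax: $1,662.71 × 0.03 = $49.88
State disability insurance: $1,693.92 × 0.005 = $8.47
Paid family leave insurance: $1,693.92 × 0.01 = $16.94
Union dues: $81.27
Total deductions = $31.21 + $349.17 + $49.88 + $8.47 + $16.94 + $81.27 = $536.94
Net pay = $1,693.92 − $536.94 = $1,156.98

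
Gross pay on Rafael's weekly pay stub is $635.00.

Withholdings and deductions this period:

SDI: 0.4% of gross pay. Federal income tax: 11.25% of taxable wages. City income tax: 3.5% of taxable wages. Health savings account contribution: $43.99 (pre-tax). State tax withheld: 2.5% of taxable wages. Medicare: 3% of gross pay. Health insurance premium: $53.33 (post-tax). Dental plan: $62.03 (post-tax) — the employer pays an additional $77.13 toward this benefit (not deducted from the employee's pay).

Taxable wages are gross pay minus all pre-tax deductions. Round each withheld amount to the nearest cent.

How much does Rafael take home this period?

$352.10

Health savings account contribution: $43.99
Taxable wages = $635.00 − $43.99 = $591.01
City income tax: $591.01 × 0.035 = $20.69
Federal income tax: $591.01 × 0.1125 = $66.49
State tax withheld: $591.01 × 0.025 = $14.78
Medicare: $635.00 × 0.03 = $19.05
SDI: $635.00 × 0.004 = $2.54
Dental plan: $62.03
Health insurance premium: $53.33
(Employer's $77.13 toward dental plan is not withheld from the employee.)
Total deductions = $43.99 + $20.69 + $66.49 + $14.78 + $19.05 + $2.54 + $62.03 + $53.33 = $282.90
Net pay = $635.00 − $282.90 = $352.10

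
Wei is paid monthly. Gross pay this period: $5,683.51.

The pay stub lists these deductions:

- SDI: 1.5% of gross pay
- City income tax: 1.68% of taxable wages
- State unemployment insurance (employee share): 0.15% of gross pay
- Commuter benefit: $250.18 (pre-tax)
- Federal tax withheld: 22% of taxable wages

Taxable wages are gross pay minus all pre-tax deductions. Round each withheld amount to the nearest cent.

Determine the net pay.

Commuter benefit: $250.18
Taxable wages = $5,683.51 − $250.18 = $5,433.33
Federal tax withheld: $5,433.33 × 0.22 = $1,195.33
City income tax: $5,433.33 × 0.0168 = $91.28
State unemployment insurance (employee share): $5,683.51 × 0.0015 = $8.53
SDI: $5,683.51 × 0.015 = $85.25
Total deductions = $250.18 + $1,195.33 + $91.28 + $8.53 + $85.25 = $1,630.57
Net pay = $5,683.51 − $1,630.57 = $4,052.94

$4,052.94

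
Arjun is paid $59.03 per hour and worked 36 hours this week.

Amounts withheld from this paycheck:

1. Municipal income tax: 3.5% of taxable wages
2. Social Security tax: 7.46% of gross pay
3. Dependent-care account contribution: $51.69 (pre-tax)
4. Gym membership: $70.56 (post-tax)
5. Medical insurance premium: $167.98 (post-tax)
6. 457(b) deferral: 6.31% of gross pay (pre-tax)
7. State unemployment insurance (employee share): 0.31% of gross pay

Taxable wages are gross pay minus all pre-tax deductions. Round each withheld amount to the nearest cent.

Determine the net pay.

$1,467.76

Gross pay: 36 × $59.03 = $2,125.08
Dependent-care account contribution: $51.69
457(b) deferral: $2,125.08 × 0.0631 = $134.09
Pre-tax total = $51.69 + $134.09 = $185.78
Taxable wages = $2,125.08 − $185.78 = $1,939.30
Municipal income tax: $1,939.30 × 0.035 = $67.88
State unemployment insurance (employee share): $2,125.08 × 0.0031 = $6.59
Social Security tax: $2,125.08 × 0.0746 = $158.53
Medical insurance premium: $167.98
Gym membership: $70.56
Total deductions = $51.69 + $134.09 + $67.88 + $6.59 + $158.53 + $167.98 + $70.56 = $657.32
Net pay = $2,125.08 − $657.32 = $1,467.76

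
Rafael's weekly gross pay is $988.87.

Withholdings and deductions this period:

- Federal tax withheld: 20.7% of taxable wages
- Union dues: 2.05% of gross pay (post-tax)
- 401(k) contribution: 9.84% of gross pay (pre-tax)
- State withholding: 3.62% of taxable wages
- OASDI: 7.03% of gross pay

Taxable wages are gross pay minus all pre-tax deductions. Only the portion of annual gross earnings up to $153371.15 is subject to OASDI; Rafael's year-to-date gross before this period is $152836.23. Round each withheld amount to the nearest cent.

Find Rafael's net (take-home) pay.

401(k) contribution: $988.87 × 0.0984 = $97.30
Taxable wages = $988.87 − $97.30 = $891.57
Federal tax withheld: $891.57 × 0.207 = $184.55
State withholding: $891.57 × 0.0362 = $32.27
OASDI: only $153371.15 − $152836.23 = $534.92 of this check is subject → $534.92 × 0.0703 = $37.60
Union dues: $988.87 × 0.0205 = $20.27
Total deductions = $97.30 + $184.55 + $32.27 + $37.60 + $20.27 = $371.99
Net pay = $988.87 − $371.99 = $616.88

$616.88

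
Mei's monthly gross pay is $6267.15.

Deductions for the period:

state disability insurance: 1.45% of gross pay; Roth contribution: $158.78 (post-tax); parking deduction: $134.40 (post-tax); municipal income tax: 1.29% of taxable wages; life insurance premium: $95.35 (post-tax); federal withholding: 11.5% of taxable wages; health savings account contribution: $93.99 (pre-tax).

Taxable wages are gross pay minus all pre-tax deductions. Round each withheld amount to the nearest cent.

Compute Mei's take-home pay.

$4904.22

Health savings account contribution: $93.99
Taxable wages = $6267.15 − $93.99 = $6173.16
Municipal income tax: $6173.16 × 0.0129 = $79.63
Federal withholding: $6173.16 × 0.115 = $709.91
State disability insurance: $6267.15 × 0.0145 = $90.87
Parking deduction: $134.40
Life insurance premium: $95.35
Roth contribution: $158.78
Total deductions = $93.99 + $79.63 + $709.91 + $90.87 + $134.40 + $95.35 + $158.78 = $1362.93
Net pay = $6267.15 − $1362.93 = $4904.22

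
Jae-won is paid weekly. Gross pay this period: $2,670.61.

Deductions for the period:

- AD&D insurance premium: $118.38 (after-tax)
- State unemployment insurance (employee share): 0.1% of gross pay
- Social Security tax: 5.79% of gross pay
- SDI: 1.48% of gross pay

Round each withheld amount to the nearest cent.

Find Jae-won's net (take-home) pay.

$2,355.40

Social Security tax: $2,670.61 × 0.0579 = $154.63
State unemployment insurance (employee share): $2,670.61 × 0.001 = $2.67
SDI: $2,670.61 × 0.0148 = $39.53
AD&D insurance premium: $118.38
Total deductions = $154.63 + $2.67 + $39.53 + $118.38 = $315.21
Net pay = $2,670.61 − $315.21 = $2,355.40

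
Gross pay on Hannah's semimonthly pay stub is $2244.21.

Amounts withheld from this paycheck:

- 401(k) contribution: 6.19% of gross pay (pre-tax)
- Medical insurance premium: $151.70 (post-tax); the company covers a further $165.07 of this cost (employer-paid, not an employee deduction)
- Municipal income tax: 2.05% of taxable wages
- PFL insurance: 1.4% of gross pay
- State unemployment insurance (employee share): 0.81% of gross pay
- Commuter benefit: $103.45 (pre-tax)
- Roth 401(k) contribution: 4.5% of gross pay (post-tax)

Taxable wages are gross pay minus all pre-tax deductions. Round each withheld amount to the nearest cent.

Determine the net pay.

Commuter benefit: $103.45
401(k) contribution: $2244.21 × 0.0619 = $138.92
Pre-tax total = $103.45 + $138.92 = $242.37
Taxable wages = $2244.21 − $242.37 = $2001.84
Municipal income tax: $2001.84 × 0.0205 = $41.04
State unemployment insurance (employee share): $2244.21 × 0.0081 = $18.18
PFL insurance: $2244.21 × 0.014 = $31.42
Roth 401(k) contribution: $2244.21 × 0.045 = $100.99
Medical insurance premium: $151.70
(Employer's $165.07 toward medical insurance premium is not withheld from the employee.)
Total deductions = $103.45 + $138.92 + $41.04 + $18.18 + $31.42 + $100.99 + $151.70 = $585.70
Net pay = $2244.21 − $585.70 = $1658.51

$1658.51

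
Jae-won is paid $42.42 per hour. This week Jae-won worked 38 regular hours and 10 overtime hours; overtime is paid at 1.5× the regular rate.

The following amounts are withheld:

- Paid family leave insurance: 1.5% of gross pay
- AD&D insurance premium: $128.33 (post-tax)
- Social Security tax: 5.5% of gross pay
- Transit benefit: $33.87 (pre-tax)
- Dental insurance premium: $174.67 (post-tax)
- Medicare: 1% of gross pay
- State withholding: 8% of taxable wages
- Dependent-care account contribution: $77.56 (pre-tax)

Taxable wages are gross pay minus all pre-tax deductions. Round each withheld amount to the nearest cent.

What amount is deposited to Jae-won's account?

$1,483.03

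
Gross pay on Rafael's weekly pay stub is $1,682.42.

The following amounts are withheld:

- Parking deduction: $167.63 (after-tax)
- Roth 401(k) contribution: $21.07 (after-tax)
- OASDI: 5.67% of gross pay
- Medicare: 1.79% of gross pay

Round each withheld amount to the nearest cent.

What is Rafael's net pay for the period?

Medicare: $1,682.42 × 0.0179 = $30.12
OASDI: $1,682.42 × 0.0567 = $95.39
Parking deduction: $167.63
Roth 401(k) contribution: $21.07
Total deductions = $30.12 + $95.39 + $167.63 + $21.07 = $314.21
Net pay = $1,682.42 − $314.21 = $1,368.21

$1,368.21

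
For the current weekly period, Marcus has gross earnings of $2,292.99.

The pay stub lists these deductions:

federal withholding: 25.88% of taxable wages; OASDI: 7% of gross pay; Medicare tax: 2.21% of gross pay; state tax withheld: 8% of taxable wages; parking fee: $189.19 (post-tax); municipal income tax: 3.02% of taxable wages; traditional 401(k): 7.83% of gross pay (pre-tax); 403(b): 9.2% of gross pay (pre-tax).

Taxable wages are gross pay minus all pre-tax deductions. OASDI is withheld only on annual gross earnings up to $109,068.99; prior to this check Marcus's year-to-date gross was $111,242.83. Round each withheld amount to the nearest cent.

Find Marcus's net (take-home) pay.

403(b): $2,292.99 × 0.092 = $210.96
Traditional 401(k): $2,292.99 × 0.0783 = $179.54
Pre-tax total = $210.96 + $179.54 = $390.50
Taxable wages = $2,292.99 − $390.50 = $1,902.49
State tax withheld: $1,902.49 × 0.08 = $152.20
Municipal income tax: $1,902.49 × 0.0302 = $57.46
Federal withholding: $1,902.49 × 0.2588 = $492.36
Medicare tax: $2,292.99 × 0.0221 = $50.68
OASDI: annual cap $109,068.99 already reached (YTD $111,242.83), so $0.00
Parking fee: $189.19
Total deductions = $210.96 + $179.54 + $152.20 + $57.46 + $492.36 + $50.68 + $0.00 + $189.19 = $1,332.39
Net pay = $2,292.99 − $1,332.39 = $960.60

$960.60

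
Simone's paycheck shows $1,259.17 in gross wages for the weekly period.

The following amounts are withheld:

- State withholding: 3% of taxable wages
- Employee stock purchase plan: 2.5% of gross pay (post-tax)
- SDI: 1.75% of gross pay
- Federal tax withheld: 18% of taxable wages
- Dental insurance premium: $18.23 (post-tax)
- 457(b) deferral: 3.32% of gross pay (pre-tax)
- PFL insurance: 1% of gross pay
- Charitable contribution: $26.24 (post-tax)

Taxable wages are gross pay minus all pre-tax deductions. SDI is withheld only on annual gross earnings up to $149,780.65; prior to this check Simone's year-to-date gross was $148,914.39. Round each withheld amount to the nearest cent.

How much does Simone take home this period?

$858.02

457(b) deferral: $1,259.17 × 0.0332 = $41.80
Taxable wages = $1,259.17 − $41.80 = $1,217.37
Federal tax withheld: $1,217.37 × 0.18 = $219.13
State withholding: $1,217.37 × 0.03 = $36.52
SDI: only $149,780.65 − $148,914.39 = $866.26 of this check is subject → $866.26 × 0.0175 = $15.16
PFL insurance: $1,259.17 × 0.01 = $12.59
Charitable contribution: $26.24
Employee stock purchase plan: $1,259.17 × 0.025 = $31.48
Dental insurance premium: $18.23
Total deductions = $41.80 + $219.13 + $36.52 + $15.16 + $12.59 + $26.24 + $31.48 + $18.23 = $401.15
Net pay = $1,259.17 − $401.15 = $858.02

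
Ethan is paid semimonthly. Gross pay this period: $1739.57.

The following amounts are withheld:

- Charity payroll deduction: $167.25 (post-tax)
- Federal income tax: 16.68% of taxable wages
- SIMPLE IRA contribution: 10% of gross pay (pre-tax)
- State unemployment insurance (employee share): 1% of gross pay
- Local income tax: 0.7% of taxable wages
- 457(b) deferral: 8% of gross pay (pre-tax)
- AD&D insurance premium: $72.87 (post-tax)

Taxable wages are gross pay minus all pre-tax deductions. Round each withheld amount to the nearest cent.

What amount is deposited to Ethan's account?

$921.00

SIMPLE IRA contribution: $1739.57 × 0.1 = $173.96
457(b) deferral: $1739.57 × 0.08 = $139.17
Pre-tax total = $173.96 + $139.17 = $313.13
Taxable wages = $1739.57 − $313.13 = $1426.44
Local income tax: $1426.44 × 0.007 = $9.99
Federal income tax: $1426.44 × 0.1668 = $237.93
State unemployment insurance (employee share): $1739.57 × 0.01 = $17.40
Charity payroll deduction: $167.25
AD&D insurance premium: $72.87
Total deductions = $173.96 + $139.17 + $9.99 + $237.93 + $17.40 + $167.25 + $72.87 = $818.57
Net pay = $1739.57 − $818.57 = $921.00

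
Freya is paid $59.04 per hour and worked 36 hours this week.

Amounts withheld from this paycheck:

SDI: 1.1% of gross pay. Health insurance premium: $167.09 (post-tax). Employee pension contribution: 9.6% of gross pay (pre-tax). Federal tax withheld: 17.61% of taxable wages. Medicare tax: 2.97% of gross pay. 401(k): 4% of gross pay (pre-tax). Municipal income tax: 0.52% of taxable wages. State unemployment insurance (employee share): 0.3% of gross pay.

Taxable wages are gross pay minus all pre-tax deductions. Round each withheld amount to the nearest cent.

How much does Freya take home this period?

Gross pay: 36 × $59.04 = $2,125.44
Employee pension contribution: $2,125.44 × 0.096 = $204.04
401(k): $2,125.44 × 0.04 = $85.02
Pre-tax total = $204.04 + $85.02 = $289.06
Taxable wages = $2,125.44 − $289.06 = $1,836.38
Municipal income tax: $1,836.38 × 0.0052 = $9.55
Federal tax withheld: $1,836.38 × 0.1761 = $323.39
SDI: $2,125.44 × 0.011 = $23.38
Medicare tax: $2,125.44 × 0.0297 = $63.13
State unemployment insurance (employee share): $2,125.44 × 0.003 = $6.38
Health insurance premium: $167.09
Total deductions = $204.04 + $85.02 + $9.55 + $323.39 + $23.38 + $63.13 + $6.38 + $167.09 = $881.98
Net pay = $2,125.44 − $881.98 = $1,243.46

$1,243.46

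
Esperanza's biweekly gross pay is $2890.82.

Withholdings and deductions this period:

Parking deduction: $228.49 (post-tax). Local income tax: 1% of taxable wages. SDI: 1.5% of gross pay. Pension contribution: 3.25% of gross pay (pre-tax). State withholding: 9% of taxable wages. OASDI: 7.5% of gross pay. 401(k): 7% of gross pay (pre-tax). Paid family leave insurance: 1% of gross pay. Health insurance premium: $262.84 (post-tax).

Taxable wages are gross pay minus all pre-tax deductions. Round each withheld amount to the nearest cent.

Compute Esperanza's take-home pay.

$1554.64

Pension contribution: $2890.82 × 0.0325 = $93.95
401(k): $2890.82 × 0.07 = $202.36
Pre-tax total = $93.95 + $202.36 = $296.31
Taxable wages = $2890.82 − $296.31 = $2594.51
State withholding: $2594.51 × 0.09 = $233.51
Local income tax: $2594.51 × 0.01 = $25.95
SDI: $2890.82 × 0.015 = $43.36
Paid family leave insurance: $2890.82 × 0.01 = $28.91
OASDI: $2890.82 × 0.075 = $216.81
Parking deduction: $228.49
Health insurance premium: $262.84
Total deductions = $93.95 + $202.36 + $233.51 + $25.95 + $43.36 + $28.91 + $216.81 + $228.49 + $262.84 = $1336.18
Net pay = $2890.82 − $1336.18 = $1554.64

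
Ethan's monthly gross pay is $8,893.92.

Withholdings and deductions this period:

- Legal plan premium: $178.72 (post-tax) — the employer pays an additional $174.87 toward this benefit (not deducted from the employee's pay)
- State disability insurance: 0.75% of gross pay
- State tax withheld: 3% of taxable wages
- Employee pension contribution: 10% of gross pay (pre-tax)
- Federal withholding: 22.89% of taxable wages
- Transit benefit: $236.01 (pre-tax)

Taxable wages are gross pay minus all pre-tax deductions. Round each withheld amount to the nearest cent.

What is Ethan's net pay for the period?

$5,511.83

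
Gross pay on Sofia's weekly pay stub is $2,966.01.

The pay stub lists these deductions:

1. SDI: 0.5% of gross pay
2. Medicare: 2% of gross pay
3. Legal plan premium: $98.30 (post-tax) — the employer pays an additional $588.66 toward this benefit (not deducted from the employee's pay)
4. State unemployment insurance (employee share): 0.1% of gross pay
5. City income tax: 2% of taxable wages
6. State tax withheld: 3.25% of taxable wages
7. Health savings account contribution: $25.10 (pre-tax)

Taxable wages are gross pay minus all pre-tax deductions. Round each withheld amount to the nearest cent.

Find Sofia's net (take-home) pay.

$2,611.09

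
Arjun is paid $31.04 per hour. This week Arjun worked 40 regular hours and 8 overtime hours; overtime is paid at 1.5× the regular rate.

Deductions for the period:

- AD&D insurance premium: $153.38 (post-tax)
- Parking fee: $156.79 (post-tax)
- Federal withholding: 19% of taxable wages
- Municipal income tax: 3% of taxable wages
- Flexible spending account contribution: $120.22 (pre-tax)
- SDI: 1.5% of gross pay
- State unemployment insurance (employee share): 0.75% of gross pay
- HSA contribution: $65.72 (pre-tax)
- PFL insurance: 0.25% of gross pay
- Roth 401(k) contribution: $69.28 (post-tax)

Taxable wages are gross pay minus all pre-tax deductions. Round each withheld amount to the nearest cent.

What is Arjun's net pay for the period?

$694.14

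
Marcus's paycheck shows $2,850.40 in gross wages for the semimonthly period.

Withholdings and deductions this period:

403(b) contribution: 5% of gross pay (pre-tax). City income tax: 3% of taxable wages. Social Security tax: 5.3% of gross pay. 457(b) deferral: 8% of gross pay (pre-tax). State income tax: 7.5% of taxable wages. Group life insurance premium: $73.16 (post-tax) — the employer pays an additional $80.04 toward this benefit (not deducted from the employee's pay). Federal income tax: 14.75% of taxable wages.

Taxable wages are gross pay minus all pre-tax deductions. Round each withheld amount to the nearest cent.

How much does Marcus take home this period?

$1,629.45

457(b) deferral: $2,850.40 × 0.08 = $228.03
403(b) contribution: $2,850.40 × 0.05 = $142.52
Pre-tax total = $228.03 + $142.52 = $370.55
Taxable wages = $2,850.40 − $370.55 = $2,479.85
Federal income tax: $2,479.85 × 0.1475 = $365.78
City income tax: $2,479.85 × 0.03 = $74.40
State income tax: $2,479.85 × 0.075 = $185.99
Social Security tax: $2,850.40 × 0.053 = $151.07
Group life insurance premium: $73.16
(Employer's $80.04 toward group life insurance premium is not withheld from the employee.)
Total deductions = $228.03 + $142.52 + $365.78 + $74.40 + $185.99 + $151.07 + $73.16 = $1,220.95
Net pay = $2,850.40 − $1,220.95 = $1,629.45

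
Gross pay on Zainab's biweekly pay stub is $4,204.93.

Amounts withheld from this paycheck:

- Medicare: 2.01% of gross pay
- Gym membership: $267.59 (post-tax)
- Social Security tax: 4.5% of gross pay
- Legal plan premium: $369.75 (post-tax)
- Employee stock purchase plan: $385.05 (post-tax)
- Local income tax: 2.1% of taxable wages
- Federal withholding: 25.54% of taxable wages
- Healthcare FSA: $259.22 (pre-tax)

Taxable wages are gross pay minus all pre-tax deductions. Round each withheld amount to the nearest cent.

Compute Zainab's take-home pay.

$1,558.99

Healthcare FSA: $259.22
Taxable wages = $4,204.93 − $259.22 = $3,945.71
Local income tax: $3,945.71 × 0.021 = $82.86
Federal withholding: $3,945.71 × 0.2554 = $1,007.73
Social Security tax: $4,204.93 × 0.045 = $189.22
Medicare: $4,204.93 × 0.0201 = $84.52
Gym membership: $267.59
Employee stock purchase plan: $385.05
Legal plan premium: $369.75
Total deductions = $259.22 + $82.86 + $1,007.73 + $189.22 + $84.52 + $267.59 + $385.05 + $369.75 = $2,645.94
Net pay = $4,204.93 − $2,645.94 = $1,558.99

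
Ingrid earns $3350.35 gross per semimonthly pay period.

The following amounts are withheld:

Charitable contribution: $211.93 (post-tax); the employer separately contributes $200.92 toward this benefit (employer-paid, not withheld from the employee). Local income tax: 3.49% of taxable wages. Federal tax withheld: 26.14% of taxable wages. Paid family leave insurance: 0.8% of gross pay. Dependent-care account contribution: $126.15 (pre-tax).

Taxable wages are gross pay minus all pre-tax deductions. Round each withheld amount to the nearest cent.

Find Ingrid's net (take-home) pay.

Dependent-care account contribution: $126.15
Taxable wages = $3350.35 − $126.15 = $3224.20
Local income tax: $3224.20 × 0.0349 = $112.52
Federal tax withheld: $3224.20 × 0.2614 = $842.81
Paid family leave insurance: $3350.35 × 0.008 = $26.80
Charitable contribution: $211.93
(Employer's $200.92 toward charitable contribution is not withheld from the employee.)
Total deductions = $126.15 + $112.52 + $842.81 + $26.80 + $211.93 = $1320.21
Net pay = $3350.35 − $1320.21 = $2030.14

$2030.14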